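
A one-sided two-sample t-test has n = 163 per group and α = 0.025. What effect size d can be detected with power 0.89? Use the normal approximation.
d ≈ 0.35

Minimum detectable effect (two-sample t-test, normal approximation):
d = (z_α + z_β) / √(n/2)
d = (1.960 + 1.227) / √(163/2)
d = 3.186 / 9.028
d ≈ 0.35

By Cohen's convention (0.2 small / 0.5 medium / 0.8 large): small effect.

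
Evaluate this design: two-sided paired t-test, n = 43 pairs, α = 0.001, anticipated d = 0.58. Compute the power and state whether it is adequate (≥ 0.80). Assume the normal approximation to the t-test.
Power ≈ 0.70; the study is underpowered (power < 0.80)

Power calculation (paired t-test, normal approximation):
z_β = d · √n - z_{α/2}
z_β = 0.58 · √43 - 3.291
z_β = 0.58 · 6.557 - 3.291
z_β = 0.513

Power = Φ(z_β) = Φ(0.513) ≈ 0.696

Effect size d = 0.58 is medium by Cohen's convention (0.2/0.5/0.8).

Threshold: power ≥ 0.80 is conventionally adequate.
Power ≈ 0.70 → the study is underpowered (power < 0.80).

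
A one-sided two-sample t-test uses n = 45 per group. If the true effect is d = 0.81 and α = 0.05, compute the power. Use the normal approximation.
Power ≈ 0.99

Power calculation (two-sample t-test, normal approximation):
z_β = d · √(n/2) - z_α
z_β = 0.81 · √(45/2) - 1.645
z_β = 0.81 · 4.743 - 1.645
z_β = 2.197

Power = Φ(z_β) = Φ(2.197) ≈ 0.986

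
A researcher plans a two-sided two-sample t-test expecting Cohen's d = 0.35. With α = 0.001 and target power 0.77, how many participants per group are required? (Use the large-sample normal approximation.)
n = 266 per group

Sample size formula (two-sample t-test, normal approximation):
n = 2 · ((z_{α/2} + z_β) / d)²

z_{α/2} = 3.291 (for α = 0.001, two-sided)
z_β = 0.739 (for power = 0.77)
d = 0.35

n = 2 · ((3.291 + 0.739) / 0.35)²
n = 2 · (11.514)²
n ≈ 265.14
Round up to the next whole number: n = 266 per group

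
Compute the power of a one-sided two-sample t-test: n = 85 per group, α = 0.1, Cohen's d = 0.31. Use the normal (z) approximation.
Power ≈ 0.77

Power calculation (two-sample t-test, normal approximation):
z_β = d · √(n/2) - z_α
z_β = 0.31 · √(85/2) - 1.282
z_β = 0.31 · 6.519 - 1.282
z_β = 0.739

Power = Φ(z_β) = Φ(0.739) ≈ 0.770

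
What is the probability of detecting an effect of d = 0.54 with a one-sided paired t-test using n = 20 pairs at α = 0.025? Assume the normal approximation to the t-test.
Power ≈ 0.68

Power calculation (paired t-test, normal approximation):
z_β = d · √n - z_α
z_β = 0.54 · √20 - 1.960
z_β = 0.54 · 4.472 - 1.960
z_β = 0.455

Power = Φ(z_β) = Φ(0.455) ≈ 0.675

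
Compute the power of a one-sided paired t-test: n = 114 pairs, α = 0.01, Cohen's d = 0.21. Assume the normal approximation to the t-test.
Power ≈ 0.47

Power calculation (paired t-test, normal approximation):
z_β = d · √n - z_α
z_β = 0.21 · √114 - 2.326
z_β = 0.21 · 10.677 - 2.326
z_β = -0.084

Power = Φ(z_β) = Φ(-0.084) ≈ 0.466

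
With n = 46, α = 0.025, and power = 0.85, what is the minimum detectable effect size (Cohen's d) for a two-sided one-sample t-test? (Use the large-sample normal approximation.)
d ≈ 0.48

Minimum detectable effect (one-sample t-test, normal approximation):
d = (z_{α/2} + z_β) / √n
d = (2.241 + 1.036) / √46
d = 3.278 / 6.782
d ≈ 0.48

By Cohen's convention (0.2 small / 0.5 medium / 0.8 large): small effect.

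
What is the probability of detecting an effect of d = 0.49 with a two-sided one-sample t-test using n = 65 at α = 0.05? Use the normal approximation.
Power ≈ 0.98

Power calculation (one-sample t-test, normal approximation):
z_β = d · √n - z_{α/2}
z_β = 0.49 · √65 - 1.960
z_β = 0.49 · 8.062 - 1.960
z_β = 1.991

Power = Φ(z_β) = Φ(1.991) ≈ 0.977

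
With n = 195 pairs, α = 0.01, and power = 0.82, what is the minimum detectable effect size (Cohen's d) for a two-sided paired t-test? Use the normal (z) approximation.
d ≈ 0.25

Minimum detectable effect (paired t-test, normal approximation):
d = (z_{α/2} + z_β) / √n
d = (2.576 + 0.915) / √195
d = 3.491 / 13.964
d ≈ 0.25

By Cohen's convention (0.2 small / 0.5 medium / 0.8 large): small effect.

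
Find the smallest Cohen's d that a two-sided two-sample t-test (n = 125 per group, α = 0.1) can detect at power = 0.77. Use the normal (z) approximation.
d ≈ 0.30

Minimum detectable effect (two-sample t-test, normal approximation):
d = (z_{α/2} + z_β) / √(n/2)
d = (1.645 + 0.739) / √(125/2)
d = 2.384 / 7.906
d ≈ 0.30

By Cohen's convention (0.2 small / 0.5 medium / 0.8 large): small effect.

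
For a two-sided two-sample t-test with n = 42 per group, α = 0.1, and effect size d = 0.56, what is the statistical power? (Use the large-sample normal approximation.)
Power ≈ 0.82

Power calculation (two-sample t-test, normal approximation):
z_β = d · √(n/2) - z_{α/2}
z_β = 0.56 · √(42/2) - 1.645
z_β = 0.56 · 4.583 - 1.645
z_β = 0.921

Power = Φ(z_β) = Φ(0.921) ≈ 0.822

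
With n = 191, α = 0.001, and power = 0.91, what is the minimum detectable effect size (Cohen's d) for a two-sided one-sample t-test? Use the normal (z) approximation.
d ≈ 0.34

Minimum detectable effect (one-sample t-test, normal approximation):
d = (z_{α/2} + z_β) / √n
d = (3.291 + 1.341) / √191
d = 4.631 / 13.820
d ≈ 0.34

By Cohen's convention (0.2 small / 0.5 medium / 0.8 large): small effect.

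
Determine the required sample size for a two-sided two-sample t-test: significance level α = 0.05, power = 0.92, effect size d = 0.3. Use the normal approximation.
n = 252 per group

Sample size formula (two-sample t-test, normal approximation):
n = 2 · ((z_{α/2} + z_β) / d)²

z_{α/2} = 1.960 (for α = 0.05, two-sided)
z_β = 1.405 (for power = 0.92)
d = 0.3

n = 2 · ((1.960 + 1.405) / 0.3)²
n = 2 · (11.217)²
n ≈ 251.64
Round up to the next whole number: n = 252 per group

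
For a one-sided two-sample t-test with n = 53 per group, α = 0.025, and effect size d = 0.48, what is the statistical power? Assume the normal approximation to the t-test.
Power ≈ 0.70

Power calculation (two-sample t-test, normal approximation):
z_β = d · √(n/2) - z_α
z_β = 0.48 · √(53/2) - 1.960
z_β = 0.48 · 5.148 - 1.960
z_β = 0.511

Power = Φ(z_β) = Φ(0.511) ≈ 0.695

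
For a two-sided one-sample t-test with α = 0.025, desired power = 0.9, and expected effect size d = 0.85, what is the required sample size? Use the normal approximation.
n = 18

Sample size formula (one-sample t-test, normal approximation):
n = ((z_{α/2} + z_β) / d)²

z_{α/2} = 2.241 (for α = 0.025, two-sided)
z_β = 1.282 (for power = 0.9)
d = 0.85

n = ((2.241 + 1.282) / 0.85)²
n = (4.145)²
n ≈ 17.18
Round up to the next whole number: n = 18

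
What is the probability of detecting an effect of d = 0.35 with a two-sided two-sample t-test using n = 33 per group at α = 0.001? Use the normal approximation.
Power ≈ 0.03

Power calculation (two-sample t-test, normal approximation):
z_β = d · √(n/2) - z_{α/2}
z_β = 0.35 · √(33/2) - 3.291
z_β = 0.35 · 4.062 - 3.291
z_β = -1.869

Power = Φ(z_β) = Φ(-1.869) ≈ 0.031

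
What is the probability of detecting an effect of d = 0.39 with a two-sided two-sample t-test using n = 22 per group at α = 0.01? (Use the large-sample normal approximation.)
Power ≈ 0.10

Power calculation (two-sample t-test, normal approximation):
z_β = d · √(n/2) - z_{α/2}
z_β = 0.39 · √(22/2) - 2.576
z_β = 0.39 · 3.317 - 2.576
z_β = -1.282

Power = Φ(z_β) = Φ(-1.282) ≈ 0.100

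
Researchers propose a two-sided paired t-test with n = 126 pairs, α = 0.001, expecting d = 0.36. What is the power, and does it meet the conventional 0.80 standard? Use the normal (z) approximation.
Power ≈ 0.77; the study is underpowered (power < 0.80)

Power calculation (paired t-test, normal approximation):
z_β = d · √n - z_{α/2}
z_β = 0.36 · √126 - 3.291
z_β = 0.36 · 11.225 - 3.291
z_β = 0.750

Power = Φ(z_β) = Φ(0.750) ≈ 0.774

Effect size d = 0.36 is small by Cohen's convention (0.2/0.5/0.8).

Threshold: power ≥ 0.80 is conventionally adequate.
Power ≈ 0.77 → the study is underpowered (power < 0.80).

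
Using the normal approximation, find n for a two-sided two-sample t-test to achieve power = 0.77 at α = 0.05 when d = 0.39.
n = 96 per group

Sample size formula (two-sample t-test, normal approximation):
n = 2 · ((z_{α/2} + z_β) / d)²

z_{α/2} = 1.960 (for α = 0.05, two-sided)
z_β = 0.739 (for power = 0.77)
d = 0.39

n = 2 · ((1.960 + 0.739) / 0.39)²
n = 2 · (6.921)²
n ≈ 95.80
Round up to the next whole number: n = 96 per group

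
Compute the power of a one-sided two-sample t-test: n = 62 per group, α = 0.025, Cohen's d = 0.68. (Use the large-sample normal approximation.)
Power ≈ 0.97

Power calculation (two-sample t-test, normal approximation):
z_β = d · √(n/2) - z_α
z_β = 0.68 · √(62/2) - 1.960
z_β = 0.68 · 5.568 - 1.960
z_β = 1.826

Power = Φ(z_β) = Φ(1.826) ≈ 0.966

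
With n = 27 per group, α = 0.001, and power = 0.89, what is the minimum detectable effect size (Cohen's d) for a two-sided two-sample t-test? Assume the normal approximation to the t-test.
d ≈ 1.23

Minimum detectable effect (two-sample t-test, normal approximation):
d = (z_{α/2} + z_β) / √(n/2)
d = (3.291 + 1.227) / √(27/2)
d = 4.517 / 3.674
d ≈ 1.23

By Cohen's convention (0.2 small / 0.5 medium / 0.8 large): large effect.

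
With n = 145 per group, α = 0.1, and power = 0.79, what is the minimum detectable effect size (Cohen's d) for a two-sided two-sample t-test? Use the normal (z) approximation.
d ≈ 0.29

Minimum detectable effect (two-sample t-test, normal approximation):
d = (z_{α/2} + z_β) / √(n/2)
d = (1.645 + 0.806) / √(145/2)
d = 2.451 / 8.515
d ≈ 0.29

By Cohen's convention (0.2 small / 0.5 medium / 0.8 large): small effect.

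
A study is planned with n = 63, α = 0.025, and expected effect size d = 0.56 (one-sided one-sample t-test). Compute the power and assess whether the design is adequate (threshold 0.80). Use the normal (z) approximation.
Power ≈ 0.99; the study is adequately powered (power ≥ 0.80)

Power calculation (one-sample t-test, normal approximation):
z_β = d · √n - z_α
z_β = 0.56 · √63 - 1.960
z_β = 0.56 · 7.937 - 1.960
z_β = 2.485

Power = Φ(z_β) = Φ(2.485) ≈ 0.994

Effect size d = 0.56 is medium by Cohen's convention (0.2/0.5/0.8).

Threshold: power ≥ 0.80 is conventionally adequate.
Power ≈ 0.99 → the study is adequately powered (power ≥ 0.80).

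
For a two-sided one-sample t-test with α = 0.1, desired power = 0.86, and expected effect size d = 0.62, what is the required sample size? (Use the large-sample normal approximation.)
n = 20

Sample size formula (one-sample t-test, normal approximation):
n = ((z_{α/2} + z_β) / d)²

z_{α/2} = 1.645 (for α = 0.1, two-sided)
z_β = 1.080 (for power = 0.86)
d = 0.62

n = ((1.645 + 1.080) / 0.62)²
n = (4.395)²
n ≈ 19.32
Round up to the next whole number: n = 20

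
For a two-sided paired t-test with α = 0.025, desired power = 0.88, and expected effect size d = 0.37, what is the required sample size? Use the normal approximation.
n = 86 pairs

Sample size formula (paired t-test, normal approximation):
n = ((z_{α/2} + z_β) / d)²

z_{α/2} = 2.241 (for α = 0.025, two-sided)
z_β = 1.175 (for power = 0.88)
d = 0.37

n = ((2.241 + 1.175) / 0.37)²
n = (9.232)²
n ≈ 85.23
Round up to the next whole number: n = 86 pairs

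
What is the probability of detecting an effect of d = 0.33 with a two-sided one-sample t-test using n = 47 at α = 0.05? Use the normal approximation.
Power ≈ 0.62

Power calculation (one-sample t-test, normal approximation):
z_β = d · √n - z_{α/2}
z_β = 0.33 · √47 - 1.960
z_β = 0.33 · 6.856 - 1.960
z_β = 0.302

Power = Φ(z_β) = Φ(0.302) ≈ 0.619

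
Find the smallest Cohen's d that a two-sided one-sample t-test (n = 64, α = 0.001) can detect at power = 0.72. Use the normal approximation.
d ≈ 0.48

Minimum detectable effect (one-sample t-test, normal approximation):
d = (z_{α/2} + z_β) / √n
d = (3.291 + 0.583) / √64
d = 3.873 / 8.000
d ≈ 0.48

By Cohen's convention (0.2 small / 0.5 medium / 0.8 large): small effect.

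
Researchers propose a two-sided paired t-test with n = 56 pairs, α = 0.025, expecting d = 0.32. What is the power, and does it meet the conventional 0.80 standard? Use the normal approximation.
Power ≈ 0.56; the study is underpowered (power < 0.80)

Power calculation (paired t-test, normal approximation):
z_β = d · √n - z_{α/2}
z_β = 0.32 · √56 - 2.241
z_β = 0.32 · 7.483 - 2.241
z_β = 0.153

Power = Φ(z_β) = Φ(0.153) ≈ 0.561

Effect size d = 0.32 is small by Cohen's convention (0.2/0.5/0.8).

Threshold: power ≥ 0.80 is conventionally adequate.
Power ≈ 0.56 → the study is underpowered (power < 0.80).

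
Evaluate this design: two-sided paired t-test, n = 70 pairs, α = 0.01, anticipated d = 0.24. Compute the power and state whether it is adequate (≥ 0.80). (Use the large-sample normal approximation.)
Power ≈ 0.29; the study is underpowered (power < 0.80)

Power calculation (paired t-test, normal approximation):
z_β = d · √n - z_{α/2}
z_β = 0.24 · √70 - 2.576
z_β = 0.24 · 8.367 - 2.576
z_β = -0.568

Power = Φ(z_β) = Φ(-0.568) ≈ 0.285

Effect size d = 0.24 is small by Cohen's convention (0.2/0.5/0.8).

Threshold: power ≥ 0.80 is conventionally adequate.
Power ≈ 0.29 → the study is underpowered (power < 0.80).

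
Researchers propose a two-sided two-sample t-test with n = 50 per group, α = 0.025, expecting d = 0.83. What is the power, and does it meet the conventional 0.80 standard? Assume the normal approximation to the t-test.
Power ≈ 0.97; the study is adequately powered (power ≥ 0.80)

Power calculation (two-sample t-test, normal approximation):
z_β = d · √(n/2) - z_{α/2}
z_β = 0.83 · √(50/2) - 2.241
z_β = 0.83 · 5.000 - 2.241
z_β = 1.909

Power = Φ(z_β) = Φ(1.909) ≈ 0.972

Effect size d = 0.83 is large by Cohen's convention (0.2/0.5/0.8).

Threshold: power ≥ 0.80 is conventionally adequate.
Power ≈ 0.97 → the study is adequately powered (power ≥ 0.80).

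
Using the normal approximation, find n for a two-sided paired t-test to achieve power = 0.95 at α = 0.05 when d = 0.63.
n = 33 pairs

Sample size formula (paired t-test, normal approximation):
n = ((z_{α/2} + z_β) / d)²

z_{α/2} = 1.960 (for α = 0.05, two-sided)
z_β = 1.645 (for power = 0.95)
d = 0.63

n = ((1.960 + 1.645) / 0.63)²
n = (5.722)²
n ≈ 32.74
Round up to the next whole number: n = 33 pairs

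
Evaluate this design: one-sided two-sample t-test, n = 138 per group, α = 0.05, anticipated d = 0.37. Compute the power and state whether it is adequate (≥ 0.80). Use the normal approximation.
Power ≈ 0.92; the study is adequately powered (power ≥ 0.80)

Power calculation (two-sample t-test, normal approximation):
z_β = d · √(n/2) - z_α
z_β = 0.37 · √(138/2) - 1.645
z_β = 0.37 · 8.307 - 1.645
z_β = 1.429

Power = Φ(z_β) = Φ(1.429) ≈ 0.923

Effect size d = 0.37 is small by Cohen's convention (0.2/0.5/0.8).

Threshold: power ≥ 0.80 is conventionally adequate.
Power ≈ 0.92 → the study is adequately powered (power ≥ 0.80).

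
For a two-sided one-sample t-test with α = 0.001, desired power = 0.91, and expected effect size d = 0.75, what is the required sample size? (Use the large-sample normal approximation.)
n = 39

Sample size formula (one-sample t-test, normal approximation):
n = ((z_{α/2} + z_β) / d)²

z_{α/2} = 3.291 (for α = 0.001, two-sided)
z_β = 1.341 (for power = 0.91)
d = 0.75

n = ((3.291 + 1.341) / 0.75)²
n = (6.176)²
n ≈ 38.14
Round up to the next whole number: n = 39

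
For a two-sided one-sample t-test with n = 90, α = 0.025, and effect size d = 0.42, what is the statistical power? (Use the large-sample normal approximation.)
Power ≈ 0.96

Power calculation (one-sample t-test, normal approximation):
z_β = d · √n - z_{α/2}
z_β = 0.42 · √90 - 2.241
z_β = 0.42 · 9.487 - 2.241
z_β = 1.743

Power = Φ(z_β) = Φ(1.743) ≈ 0.959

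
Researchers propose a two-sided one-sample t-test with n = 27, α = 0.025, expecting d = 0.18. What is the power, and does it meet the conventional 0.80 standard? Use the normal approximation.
Power ≈ 0.10; the study is underpowered (power < 0.80)

Power calculation (one-sample t-test, normal approximation):
z_β = d · √n - z_{α/2}
z_β = 0.18 · √27 - 2.241
z_β = 0.18 · 5.196 - 2.241
z_β = -1.306

Power = Φ(z_β) = Φ(-1.306) ≈ 0.096

Effect size d = 0.18 is very small by Cohen's convention (0.2/0.5/0.8).

Threshold: power ≥ 0.80 is conventionally adequate.
Power ≈ 0.10 → the study is underpowered (power < 0.80).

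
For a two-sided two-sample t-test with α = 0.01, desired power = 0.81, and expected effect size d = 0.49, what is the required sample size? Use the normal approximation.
n = 100 per group

Sample size formula (two-sample t-test, normal approximation):
n = 2 · ((z_{α/2} + z_β) / d)²

z_{α/2} = 2.576 (for α = 0.01, two-sided)
z_β = 0.878 (for power = 0.81)
d = 0.49

n = 2 · ((2.576 + 0.878) / 0.49)²
n = 2 · (7.049)²
n ≈ 99.38
Round up to the next whole number: n = 100 per group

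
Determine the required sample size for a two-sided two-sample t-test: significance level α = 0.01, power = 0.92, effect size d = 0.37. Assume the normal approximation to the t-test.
n = 232 per group

Sample size formula (two-sample t-test, normal approximation):
n = 2 · ((z_{α/2} + z_β) / d)²

z_{α/2} = 2.576 (for α = 0.01, two-sided)
z_β = 1.405 (for power = 0.92)
d = 0.37

n = 2 · ((2.576 + 1.405) / 0.37)²
n = 2 · (10.759)²
n ≈ 231.51
Round up to the next whole number: n = 232 per group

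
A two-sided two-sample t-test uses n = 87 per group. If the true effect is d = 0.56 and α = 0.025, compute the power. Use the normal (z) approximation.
Power ≈ 0.93

Power calculation (two-sample t-test, normal approximation):
z_β = d · √(n/2) - z_{α/2}
z_β = 0.56 · √(87/2) - 2.241
z_β = 0.56 · 6.595 - 2.241
z_β = 1.452

Power = Φ(z_β) = Φ(1.452) ≈ 0.927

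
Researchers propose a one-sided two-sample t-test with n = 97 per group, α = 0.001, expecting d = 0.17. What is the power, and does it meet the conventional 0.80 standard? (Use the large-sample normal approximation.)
Power ≈ 0.03; the study is underpowered (power < 0.80)

Power calculation (two-sample t-test, normal approximation):
z_β = d · √(n/2) - z_α
z_β = 0.17 · √(97/2) - 3.090
z_β = 0.17 · 6.964 - 3.090
z_β = -1.906

Power = Φ(z_β) = Φ(-1.906) ≈ 0.028

Effect size d = 0.17 is very small by Cohen's convention (0.2/0.5/0.8).

Threshold: power ≥ 0.80 is conventionally adequate.
Power ≈ 0.03 → the study is underpowered (power < 0.80).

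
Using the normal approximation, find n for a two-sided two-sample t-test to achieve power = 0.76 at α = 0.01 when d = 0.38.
n = 150 per group

Sample size formula (two-sample t-test, normal approximation):
n = 2 · ((z_{α/2} + z_β) / d)²

z_{α/2} = 2.576 (for α = 0.01, two-sided)
z_β = 0.706 (for power = 0.76)
d = 0.38

n = 2 · ((2.576 + 0.706) / 0.38)²
n = 2 · (8.637)²
n ≈ 149.20
Round up to the next whole number: n = 150 per group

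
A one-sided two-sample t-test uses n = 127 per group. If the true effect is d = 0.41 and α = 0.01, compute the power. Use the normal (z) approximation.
Power ≈ 0.83

Power calculation (two-sample t-test, normal approximation):
z_β = d · √(n/2) - z_α
z_β = 0.41 · √(127/2) - 2.326
z_β = 0.41 · 7.969 - 2.326
z_β = 0.941

Power = Φ(z_β) = Φ(0.941) ≈ 0.827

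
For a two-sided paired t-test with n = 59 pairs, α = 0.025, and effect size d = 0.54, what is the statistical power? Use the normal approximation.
Power ≈ 0.97

Power calculation (paired t-test, normal approximation):
z_β = d · √n - z_{α/2}
z_β = 0.54 · √59 - 2.241
z_β = 0.54 · 7.681 - 2.241
z_β = 1.906

Power = Φ(z_β) = Φ(1.906) ≈ 0.972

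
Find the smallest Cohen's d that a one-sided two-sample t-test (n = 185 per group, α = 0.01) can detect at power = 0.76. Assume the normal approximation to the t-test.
d ≈ 0.32

Minimum detectable effect (two-sample t-test, normal approximation):
d = (z_α + z_β) / √(n/2)
d = (2.326 + 0.706) / √(185/2)
d = 3.033 / 9.618
d ≈ 0.32

By Cohen's convention (0.2 small / 0.5 medium / 0.8 large): small effect.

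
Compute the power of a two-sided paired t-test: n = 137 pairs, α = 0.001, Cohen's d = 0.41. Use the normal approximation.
Power ≈ 0.93

Power calculation (paired t-test, normal approximation):
z_β = d · √n - z_{α/2}
z_β = 0.41 · √137 - 3.291
z_β = 0.41 · 11.705 - 3.291
z_β = 1.508

Power = Φ(z_β) = Φ(1.508) ≈ 0.934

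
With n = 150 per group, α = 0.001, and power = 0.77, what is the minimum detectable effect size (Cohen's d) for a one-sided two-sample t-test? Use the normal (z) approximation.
d ≈ 0.44

Minimum detectable effect (two-sample t-test, normal approximation):
d = (z_α + z_β) / √(n/2)
d = (3.090 + 0.739) / √(150/2)
d = 3.829 / 8.660
d ≈ 0.44

By Cohen's convention (0.2 small / 0.5 medium / 0.8 large): small effect.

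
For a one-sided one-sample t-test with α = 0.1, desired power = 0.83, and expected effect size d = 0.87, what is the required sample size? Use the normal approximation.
n = 7

Sample size formula (one-sample t-test, normal approximation):
n = ((z_α + z_β) / d)²

z_α = 1.282 (for α = 0.1, one-sided)
z_β = 0.954 (for power = 0.83)
d = 0.87

n = ((1.282 + 0.954) / 0.87)²
n = (2.570)²
n ≈ 6.60
Round up to the next whole number: n = 7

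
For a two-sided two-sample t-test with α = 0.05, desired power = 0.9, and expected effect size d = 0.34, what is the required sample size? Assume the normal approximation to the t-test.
n = 182 per group

Sample size formula (two-sample t-test, normal approximation):
n = 2 · ((z_{α/2} + z_β) / d)²

z_{α/2} = 1.960 (for α = 0.05, two-sided)
z_β = 1.282 (for power = 0.9)
d = 0.34

n = 2 · ((1.960 + 1.282) / 0.34)²
n = 2 · (9.535)²
n ≈ 181.83
Round up to the next whole number: n = 182 per group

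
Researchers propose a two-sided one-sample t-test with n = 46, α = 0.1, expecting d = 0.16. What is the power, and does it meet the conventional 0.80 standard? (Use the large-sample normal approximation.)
Power ≈ 0.29; the study is underpowered (power < 0.80)

Power calculation (one-sample t-test, normal approximation):
z_β = d · √n - z_{α/2}
z_β = 0.16 · √46 - 1.645
z_β = 0.16 · 6.782 - 1.645
z_β = -0.560

Power = Φ(z_β) = Φ(-0.560) ≈ 0.288

Effect size d = 0.16 is very small by Cohen's convention (0.2/0.5/0.8).

Threshold: power ≥ 0.80 is conventionally adequate.
Power ≈ 0.29 → the study is underpowered (power < 0.80).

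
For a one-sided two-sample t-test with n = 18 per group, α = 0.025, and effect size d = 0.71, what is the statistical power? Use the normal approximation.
Power ≈ 0.57

Power calculation (two-sample t-test, normal approximation):
z_β = d · √(n/2) - z_α
z_β = 0.71 · √(18/2) - 1.960
z_β = 0.71 · 3.000 - 1.960
z_β = 0.170

Power = Φ(z_β) = Φ(0.170) ≈ 0.568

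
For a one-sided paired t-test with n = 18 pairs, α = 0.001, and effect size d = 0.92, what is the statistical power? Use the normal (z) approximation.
Power ≈ 0.79

Power calculation (paired t-test, normal approximation):
z_β = d · √n - z_α
z_β = 0.92 · √18 - 3.090
z_β = 0.92 · 4.243 - 3.090
z_β = 0.813

Power = Φ(z_β) = Φ(0.813) ≈ 0.792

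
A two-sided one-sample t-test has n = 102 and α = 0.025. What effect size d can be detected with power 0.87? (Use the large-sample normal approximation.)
d ≈ 0.33

Minimum detectable effect (one-sample t-test, normal approximation):
d = (z_{α/2} + z_β) / √n
d = (2.241 + 1.126) / √102
d = 3.368 / 10.100
d ≈ 0.33

By Cohen's convention (0.2 small / 0.5 medium / 0.8 large): small effect.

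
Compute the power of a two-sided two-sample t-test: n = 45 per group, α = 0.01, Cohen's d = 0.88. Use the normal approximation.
Power ≈ 0.95

Power calculation (two-sample t-test, normal approximation):
z_β = d · √(n/2) - z_{α/2}
z_β = 0.88 · √(45/2) - 2.576
z_β = 0.88 · 4.743 - 2.576
z_β = 1.598

Power = Φ(z_β) = Φ(1.598) ≈ 0.945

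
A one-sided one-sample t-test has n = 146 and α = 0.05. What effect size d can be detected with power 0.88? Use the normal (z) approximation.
d ≈ 0.23

Minimum detectable effect (one-sample t-test, normal approximation):
d = (z_α + z_β) / √n
d = (1.645 + 1.175) / √146
d = 2.820 / 12.083
d ≈ 0.23

By Cohen's convention (0.2 small / 0.5 medium / 0.8 large): small effect.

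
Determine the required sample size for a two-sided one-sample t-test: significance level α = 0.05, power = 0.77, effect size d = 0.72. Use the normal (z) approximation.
n = 15

Sample size formula (one-sample t-test, normal approximation):
n = ((z_{α/2} + z_β) / d)²

z_{α/2} = 1.960 (for α = 0.05, two-sided)
z_β = 0.739 (for power = 0.77)
d = 0.72

n = ((1.960 + 0.739) / 0.72)²
n = (3.749)²
n ≈ 14.06
Round up to the next whole number: n = 15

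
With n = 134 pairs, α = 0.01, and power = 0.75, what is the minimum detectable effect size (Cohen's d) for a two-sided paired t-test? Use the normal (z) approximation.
d ≈ 0.28

Minimum detectable effect (paired t-test, normal approximation):
d = (z_{α/2} + z_β) / √n
d = (2.576 + 0.674) / √134
d = 3.250 / 11.576
d ≈ 0.28

By Cohen's convention (0.2 small / 0.5 medium / 0.8 large): small effect.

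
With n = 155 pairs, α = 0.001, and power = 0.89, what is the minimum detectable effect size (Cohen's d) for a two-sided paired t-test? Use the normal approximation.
d ≈ 0.36

Minimum detectable effect (paired t-test, normal approximation):
d = (z_{α/2} + z_β) / √n
d = (3.291 + 1.227) / √155
d = 4.517 / 12.450
d ≈ 0.36

By Cohen's convention (0.2 small / 0.5 medium / 0.8 large): small effect.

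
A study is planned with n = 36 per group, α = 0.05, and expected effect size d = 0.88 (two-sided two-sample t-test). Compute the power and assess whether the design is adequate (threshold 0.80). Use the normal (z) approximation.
Power ≈ 0.96; the study is adequately powered (power ≥ 0.80)

Power calculation (two-sample t-test, normal approximation):
z_β = d · √(n/2) - z_{α/2}
z_β = 0.88 · √(36/2) - 1.960
z_β = 0.88 · 4.243 - 1.960
z_β = 1.774

Power = Φ(z_β) = Φ(1.774) ≈ 0.962

Effect size d = 0.88 is large by Cohen's convention (0.2/0.5/0.8).

Threshold: power ≥ 0.80 is conventionally adequate.
Power ≈ 0.96 → the study is adequately powered (power ≥ 0.80).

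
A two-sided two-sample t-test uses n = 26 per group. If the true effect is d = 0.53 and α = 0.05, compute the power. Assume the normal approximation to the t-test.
Power ≈ 0.48

Power calculation (two-sample t-test, normal approximation):
z_β = d · √(n/2) - z_{α/2}
z_β = 0.53 · √(26/2) - 1.960
z_β = 0.53 · 3.606 - 1.960
z_β = -0.049

Power = Φ(z_β) = Φ(-0.049) ≈ 0.480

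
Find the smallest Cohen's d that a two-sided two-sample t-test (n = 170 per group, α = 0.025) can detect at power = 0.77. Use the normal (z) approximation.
d ≈ 0.32

Minimum detectable effect (two-sample t-test, normal approximation):
d = (z_{α/2} + z_β) / √(n/2)
d = (2.241 + 0.739) / √(170/2)
d = 2.980 / 9.220
d ≈ 0.32

By Cohen's convention (0.2 small / 0.5 medium / 0.8 large): small effect.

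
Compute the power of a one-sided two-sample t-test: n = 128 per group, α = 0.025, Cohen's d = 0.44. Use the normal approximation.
Power ≈ 0.94

Power calculation (two-sample t-test, normal approximation):
z_β = d · √(n/2) - z_α
z_β = 0.44 · √(128/2) - 1.960
z_β = 0.44 · 8.000 - 1.960
z_β = 1.560

Power = Φ(z_β) = Φ(1.560) ≈ 0.941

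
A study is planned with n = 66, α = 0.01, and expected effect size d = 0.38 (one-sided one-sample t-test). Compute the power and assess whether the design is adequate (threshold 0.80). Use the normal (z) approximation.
Power ≈ 0.78; the study is underpowered (power < 0.80)

Power calculation (one-sample t-test, normal approximation):
z_β = d · √n - z_α
z_β = 0.38 · √66 - 2.326
z_β = 0.38 · 8.124 - 2.326
z_β = 0.761

Power = Φ(z_β) = Φ(0.761) ≈ 0.777

Effect size d = 0.38 is small by Cohen's convention (0.2/0.5/0.8).

Threshold: power ≥ 0.80 is conventionally adequate.
Power ≈ 0.78 → the study is underpowered (power < 0.80).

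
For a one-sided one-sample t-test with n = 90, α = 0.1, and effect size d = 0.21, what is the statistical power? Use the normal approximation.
Power ≈ 0.76

Power calculation (one-sample t-test, normal approximation):
z_β = d · √n - z_α
z_β = 0.21 · √90 - 1.282
z_β = 0.21 · 9.487 - 1.282
z_β = 0.711

Power = Φ(z_β) = Φ(0.711) ≈ 0.761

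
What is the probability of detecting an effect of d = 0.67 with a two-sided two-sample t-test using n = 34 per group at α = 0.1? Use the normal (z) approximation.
Power ≈ 0.87

Power calculation (two-sample t-test, normal approximation):
z_β = d · √(n/2) - z_{α/2}
z_β = 0.67 · √(34/2) - 1.645
z_β = 0.67 · 4.123 - 1.645
z_β = 1.118

Power = Φ(z_β) = Φ(1.118) ≈ 0.868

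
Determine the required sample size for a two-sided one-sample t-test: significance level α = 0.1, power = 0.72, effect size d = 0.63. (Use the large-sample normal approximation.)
n = 13

Sample size formula (one-sample t-test, normal approximation):
n = ((z_{α/2} + z_β) / d)²

z_{α/2} = 1.645 (for α = 0.1, two-sided)
z_β = 0.583 (for power = 0.72)
d = 0.63

n = ((1.645 + 0.583) / 0.63)²
n = (3.537)²
n ≈ 12.51
Round up to the next whole number: n = 13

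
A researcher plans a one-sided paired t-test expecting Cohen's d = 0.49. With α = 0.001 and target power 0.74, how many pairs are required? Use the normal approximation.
n = 59 pairs

Sample size formula (paired t-test, normal approximation):
n = ((z_α + z_β) / d)²

z_α = 3.090 (for α = 0.001, one-sided)
z_β = 0.643 (for power = 0.74)
d = 0.49

n = ((3.090 + 0.643) / 0.49)²
n = (7.618)²
n ≈ 58.03
Round up to the next whole number: n = 59 pairs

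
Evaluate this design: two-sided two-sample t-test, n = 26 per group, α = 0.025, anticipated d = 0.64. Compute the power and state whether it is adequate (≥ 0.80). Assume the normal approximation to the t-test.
Power ≈ 0.53; the study is underpowered (power < 0.80)

Power calculation (two-sample t-test, normal approximation):
z_β = d · √(n/2) - z_{α/2}
z_β = 0.64 · √(26/2) - 2.241
z_β = 0.64 · 3.606 - 2.241
z_β = 0.066

Power = Φ(z_β) = Φ(0.066) ≈ 0.526

Effect size d = 0.64 is medium by Cohen's convention (0.2/0.5/0.8).

Threshold: power ≥ 0.80 is conventionally adequate.
Power ≈ 0.53 → the study is underpowered (power < 0.80).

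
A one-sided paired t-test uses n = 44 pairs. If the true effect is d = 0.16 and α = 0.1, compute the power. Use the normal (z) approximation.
Power ≈ 0.41

Power calculation (paired t-test, normal approximation):
z_β = d · √n - z_α
z_β = 0.16 · √44 - 1.282
z_β = 0.16 · 6.633 - 1.282
z_β = -0.220

Power = Φ(z_β) = Φ(-0.220) ≈ 0.413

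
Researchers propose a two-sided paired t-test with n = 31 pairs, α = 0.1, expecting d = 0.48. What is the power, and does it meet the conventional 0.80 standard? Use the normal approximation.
Power ≈ 0.85; the study is adequately powered (power ≥ 0.80)

Power calculation (paired t-test, normal approximation):
z_β = d · √n - z_{α/2}
z_β = 0.48 · √31 - 1.645
z_β = 0.48 · 5.568 - 1.645
z_β = 1.028

Power = Φ(z_β) = Φ(1.028) ≈ 0.848

Effect size d = 0.48 is small by Cohen's convention (0.2/0.5/0.8).

Threshold: power ≥ 0.80 is conventionally adequate.
Power ≈ 0.85 → the study is adequately powered (power ≥ 0.80).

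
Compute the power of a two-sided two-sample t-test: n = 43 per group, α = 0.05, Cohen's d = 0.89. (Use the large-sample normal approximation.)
Power ≈ 0.98

Power calculation (two-sample t-test, normal approximation):
z_β = d · √(n/2) - z_{α/2}
z_β = 0.89 · √(43/2) - 1.960
z_β = 0.89 · 4.637 - 1.960
z_β = 2.167

Power = Φ(z_β) = Φ(2.167) ≈ 0.985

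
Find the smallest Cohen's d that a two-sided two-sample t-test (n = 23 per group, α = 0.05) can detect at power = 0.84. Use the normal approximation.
d ≈ 0.87

Minimum detectable effect (two-sample t-test, normal approximation):
d = (z_{α/2} + z_β) / √(n/2)
d = (1.960 + 0.994) / √(23/2)
d = 2.954 / 3.391
d ≈ 0.87

By Cohen's convention (0.2 small / 0.5 medium / 0.8 large): large effect.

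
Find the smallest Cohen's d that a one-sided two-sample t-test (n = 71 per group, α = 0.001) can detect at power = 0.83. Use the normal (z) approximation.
d ≈ 0.68

Minimum detectable effect (two-sample t-test, normal approximation):
d = (z_α + z_β) / √(n/2)
d = (3.090 + 0.954) / √(71/2)
d = 4.044 / 5.958
d ≈ 0.68

By Cohen's convention (0.2 small / 0.5 medium / 0.8 large): medium effect.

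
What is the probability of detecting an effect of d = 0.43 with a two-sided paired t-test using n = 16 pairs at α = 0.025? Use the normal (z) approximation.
Power ≈ 0.30

Power calculation (paired t-test, normal approximation):
z_β = d · √n - z_{α/2}
z_β = 0.43 · √16 - 2.241
z_β = 0.43 · 4.000 - 2.241
z_β = -0.521

Power = Φ(z_β) = Φ(-0.521) ≈ 0.301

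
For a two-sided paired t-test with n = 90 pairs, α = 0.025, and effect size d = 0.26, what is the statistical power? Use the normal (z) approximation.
Power ≈ 0.59

Power calculation (paired t-test, normal approximation):
z_β = d · √n - z_{α/2}
z_β = 0.26 · √90 - 2.241
z_β = 0.26 · 9.487 - 2.241
z_β = 0.225

Power = Φ(z_β) = Φ(0.225) ≈ 0.589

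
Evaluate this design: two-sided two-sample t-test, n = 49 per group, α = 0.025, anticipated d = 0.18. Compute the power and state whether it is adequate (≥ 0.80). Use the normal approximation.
Power ≈ 0.09; the study is underpowered (power < 0.80)

Power calculation (two-sample t-test, normal approximation):
z_β = d · √(n/2) - z_{α/2}
z_β = 0.18 · √(49/2) - 2.241
z_β = 0.18 · 4.950 - 2.241
z_β = -1.350

Power = Φ(z_β) = Φ(-1.350) ≈ 0.088

Effect size d = 0.18 is very small by Cohen's convention (0.2/0.5/0.8).

Threshold: power ≥ 0.80 is conventionally adequate.
Power ≈ 0.09 → the study is underpowered (power < 0.80).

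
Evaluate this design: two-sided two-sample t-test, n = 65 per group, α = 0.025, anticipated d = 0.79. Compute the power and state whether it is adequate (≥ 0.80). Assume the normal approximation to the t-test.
Power ≈ 0.99; the study is adequately powered (power ≥ 0.80)

Power calculation (two-sample t-test, normal approximation):
z_β = d · √(n/2) - z_{α/2}
z_β = 0.79 · √(65/2) - 2.241
z_β = 0.79 · 5.701 - 2.241
z_β = 2.262

Power = Φ(z_β) = Φ(2.262) ≈ 0.988

Effect size d = 0.79 is medium by Cohen's convention (0.2/0.5/0.8).

Threshold: power ≥ 0.80 is conventionally adequate.
Power ≈ 0.99 → the study is adequately powered (power ≥ 0.80).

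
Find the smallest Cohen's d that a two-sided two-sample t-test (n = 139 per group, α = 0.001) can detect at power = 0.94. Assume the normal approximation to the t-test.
d ≈ 0.58

Minimum detectable effect (two-sample t-test, normal approximation):
d = (z_{α/2} + z_β) / √(n/2)
d = (3.291 + 1.555) / √(139/2)
d = 4.845 / 8.337
d ≈ 0.58

By Cohen's convention (0.2 small / 0.5 medium / 0.8 large): medium effect.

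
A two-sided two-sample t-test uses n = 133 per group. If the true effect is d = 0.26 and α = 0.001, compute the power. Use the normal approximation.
Power ≈ 0.12

Power calculation (two-sample t-test, normal approximation):
z_β = d · √(n/2) - z_{α/2}
z_β = 0.26 · √(133/2) - 3.291
z_β = 0.26 · 8.155 - 3.291
z_β = -1.170

Power = Φ(z_β) = Φ(-1.170) ≈ 0.121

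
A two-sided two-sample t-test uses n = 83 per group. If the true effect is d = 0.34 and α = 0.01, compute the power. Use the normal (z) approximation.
Power ≈ 0.35

Power calculation (two-sample t-test, normal approximation):
z_β = d · √(n/2) - z_{α/2}
z_β = 0.34 · √(83/2) - 2.576
z_β = 0.34 · 6.442 - 2.576
z_β = -0.386

Power = Φ(z_β) = Φ(-0.386) ≈ 0.350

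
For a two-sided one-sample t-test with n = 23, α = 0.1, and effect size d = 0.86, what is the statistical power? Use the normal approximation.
Power ≈ 0.99

Power calculation (one-sample t-test, normal approximation):
z_β = d · √n - z_{α/2}
z_β = 0.86 · √23 - 1.645
z_β = 0.86 · 4.796 - 1.645
z_β = 2.480

Power = Φ(z_β) = Φ(2.480) ≈ 0.993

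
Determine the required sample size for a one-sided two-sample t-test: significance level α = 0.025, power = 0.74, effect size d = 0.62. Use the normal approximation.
n = 36 per group

Sample size formula (two-sample t-test, normal approximation):
n = 2 · ((z_α + z_β) / d)²

z_α = 1.960 (for α = 0.025, one-sided)
z_β = 0.643 (for power = 0.74)
d = 0.62

n = 2 · ((1.960 + 0.643) / 0.62)²
n = 2 · (4.198)²
n ≈ 35.25
Round up to the next whole number: n = 36 per group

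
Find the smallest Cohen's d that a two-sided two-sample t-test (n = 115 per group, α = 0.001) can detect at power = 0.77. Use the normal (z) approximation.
d ≈ 0.53

Minimum detectable effect (two-sample t-test, normal approximation):
d = (z_{α/2} + z_β) / √(n/2)
d = (3.291 + 0.739) / √(115/2)
d = 4.029 / 7.583
d ≈ 0.53

By Cohen's convention (0.2 small / 0.5 medium / 0.8 large): medium effect.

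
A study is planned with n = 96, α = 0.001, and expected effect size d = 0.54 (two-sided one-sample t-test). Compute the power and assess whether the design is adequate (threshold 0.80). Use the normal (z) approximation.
Power ≈ 0.98; the study is adequately powered (power ≥ 0.80)

Power calculation (one-sample t-test, normal approximation):
z_β = d · √n - z_{α/2}
z_β = 0.54 · √96 - 3.291
z_β = 0.54 · 9.798 - 3.291
z_β = 2.000

Power = Φ(z_β) = Φ(2.000) ≈ 0.977

Effect size d = 0.54 is medium by Cohen's convention (0.2/0.5/0.8).

Threshold: power ≥ 0.80 is conventionally adequate.
Power ≈ 0.98 → the study is adequately powered (power ≥ 0.80).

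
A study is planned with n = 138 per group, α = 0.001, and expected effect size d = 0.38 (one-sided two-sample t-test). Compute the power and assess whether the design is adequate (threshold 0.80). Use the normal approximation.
Power ≈ 0.53; the study is underpowered (power < 0.80)

Power calculation (two-sample t-test, normal approximation):
z_β = d · √(n/2) - z_α
z_β = 0.38 · √(138/2) - 3.090
z_β = 0.38 · 8.307 - 3.090
z_β = 0.066

Power = Φ(z_β) = Φ(0.066) ≈ 0.526

Effect size d = 0.38 is small by Cohen's convention (0.2/0.5/0.8).

Threshold: power ≥ 0.80 is conventionally adequate.
Power ≈ 0.53 → the study is underpowered (power < 0.80).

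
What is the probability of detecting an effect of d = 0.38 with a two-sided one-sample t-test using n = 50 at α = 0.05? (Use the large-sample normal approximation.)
Power ≈ 0.77

Power calculation (one-sample t-test, normal approximation):
z_β = d · √n - z_{α/2}
z_β = 0.38 · √50 - 1.960
z_β = 0.38 · 7.071 - 1.960
z_β = 0.727

Power = Φ(z_β) = Φ(0.727) ≈ 0.766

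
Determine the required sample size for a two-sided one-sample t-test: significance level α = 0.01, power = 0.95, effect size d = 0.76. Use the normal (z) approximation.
n = 31

Sample size formula (one-sample t-test, normal approximation):
n = ((z_{α/2} + z_β) / d)²

z_{α/2} = 2.576 (for α = 0.01, two-sided)
z_β = 1.645 (for power = 0.95)
d = 0.76

n = ((2.576 + 1.645) / 0.76)²
n = (5.554)²
n ≈ 30.85
Round up to the next whole number: n = 31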